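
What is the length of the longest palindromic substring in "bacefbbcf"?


Input: "bacefbbcf"
Checking substrings for palindromes:
  [5:7] "bb" (len 2) => palindrome
Longest palindromic substring: "bb" with length 2

2


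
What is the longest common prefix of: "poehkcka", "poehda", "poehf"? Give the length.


Words: poehkcka, poehda, poehf
  Position 0: all 'p' => match
  Position 1: all 'o' => match
  Position 2: all 'e' => match
  Position 3: all 'h' => match
  Position 4: ('k', 'd', 'f') => mismatch, stop
LCP = "poeh" (length 4)

4


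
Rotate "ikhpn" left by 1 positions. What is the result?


Input: "ikhpn", rotate left by 1
First 1 characters: "i"
Remaining characters: "khpn"
Concatenate remaining + first: "khpn" + "i" = "khpni"

khpni


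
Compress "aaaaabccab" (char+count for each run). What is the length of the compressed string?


Input: aaaaabccab
Runs:
  'a' x 5 => "a5"
  'b' x 1 => "b1"
  'c' x 2 => "c2"
  'a' x 1 => "a1"
  'b' x 1 => "b1"
Compressed: "a5b1c2a1b1"
Compressed length: 10

10


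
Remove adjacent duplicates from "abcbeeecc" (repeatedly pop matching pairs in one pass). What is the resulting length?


Input: abcbeeecc
Stack-based adjacent duplicate removal:
  Read 'a': push. Stack: a
  Read 'b': push. Stack: ab
  Read 'c': push. Stack: abc
  Read 'b': push. Stack: abcb
  Read 'e': push. Stack: abcbe
  Read 'e': matches stack top 'e' => pop. Stack: abcb
  Read 'e': push. Stack: abcbe
  Read 'c': push. Stack: abcbec
  Read 'c': matches stack top 'c' => pop. Stack: abcbe
Final stack: "abcbe" (length 5)

5


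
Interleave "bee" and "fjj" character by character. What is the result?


Interleaving "bee" and "fjj":
  Position 0: 'b' from first, 'f' from second => "bf"
  Position 1: 'e' from first, 'j' from second => "ej"
  Position 2: 'e' from first, 'j' from second => "ej"
Result: bfejej

bfejej


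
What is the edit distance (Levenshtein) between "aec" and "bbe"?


Computing edit distance: "aec" -> "bbe"
DP table:
           b    b    e
      0    1    2    3
  a   1    1    2    3
  e   2    2    2    2
  c   3    3    3    3
Edit distance = dp[3][3] = 3

3


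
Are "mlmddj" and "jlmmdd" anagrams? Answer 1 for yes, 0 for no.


Strings: "mlmddj", "jlmmdd"
Sorted first:  ddjlmm
Sorted second: ddjlmm
Sorted forms match => anagrams

1


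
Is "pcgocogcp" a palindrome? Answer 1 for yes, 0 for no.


Input: pcgocogcp
Reversed: pcgocogcp
  Compare pos 0 ('p') with pos 8 ('p'): match
  Compare pos 1 ('c') with pos 7 ('c'): match
  Compare pos 2 ('g') with pos 6 ('g'): match
  Compare pos 3 ('o') with pos 5 ('o'): match
Result: palindrome

1


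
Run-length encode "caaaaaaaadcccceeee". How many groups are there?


Input: caaaaaaaadcccceeee
Scanning for consecutive runs:
  Group 1: 'c' x 1 (positions 0-0)
  Group 2: 'a' x 8 (positions 1-8)
  Group 3: 'd' x 1 (positions 9-9)
  Group 4: 'c' x 4 (positions 10-13)
  Group 5: 'e' x 4 (positions 14-17)
Total groups: 5

5


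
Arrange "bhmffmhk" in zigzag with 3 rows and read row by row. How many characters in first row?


Zigzag "bhmffmhk" into 3 rows:
Placing characters:
  'b' => row 0
  'h' => row 1
  'm' => row 2
  'f' => row 1
  'f' => row 0
  'm' => row 1
  'h' => row 2
  'k' => row 1
Rows:
  Row 0: "bf"
  Row 1: "hfmk"
  Row 2: "mh"
First row length: 2

2


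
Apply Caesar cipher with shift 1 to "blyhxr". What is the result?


Caesar cipher: shift "blyhxr" by 1
  'b' (pos 1) + 1 = pos 2 = 'c'
  'l' (pos 11) + 1 = pos 12 = 'm'
  'y' (pos 24) + 1 = pos 25 = 'z'
  'h' (pos 7) + 1 = pos 8 = 'i'
  'x' (pos 23) + 1 = pos 24 = 'y'
  'r' (pos 17) + 1 = pos 18 = 's'
Result: cmziys

cmziys


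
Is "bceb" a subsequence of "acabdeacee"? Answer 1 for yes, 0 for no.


Check if "bceb" is a subsequence of "acabdeacee"
Greedy scan:
  Position 0 ('a'): no match needed
  Position 1 ('c'): no match needed
  Position 2 ('a'): no match needed
  Position 3 ('b'): matches sub[0] = 'b'
  Position 4 ('d'): no match needed
  Position 5 ('e'): no match needed
  Position 6 ('a'): no match needed
  Position 7 ('c'): matches sub[1] = 'c'
  Position 8 ('e'): matches sub[2] = 'e'
  Position 9 ('e'): no match needed
Only matched 3/4 characters => not a subsequence

0


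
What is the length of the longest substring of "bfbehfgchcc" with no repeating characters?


Input: "bfbehfgchcc"
Sliding window (track last position of each char):
  Position 0 ('b'): window [0,0] length 1 -- new best
  Position 1 ('f'): window [0,1] length 2 -- new best
  Position 2 ('b'): repeat (last at 0), move window start to 1
  Position 2 ('b'): window [1,2] length 2
  Position 3 ('e'): window [1,3] length 3 -- new best
  Position 4 ('h'): window [1,4] length 4 -- new best
  Position 5 ('f'): repeat (last at 1), move window start to 2
  Position 5 ('f'): window [2,5] length 4
  Position 6 ('g'): window [2,6] length 5 -- new best
  Position 7 ('c'): window [2,7] length 6 -- new best
  Position 8 ('h'): repeat (last at 4), move window start to 5
  Position 8 ('h'): window [5,8] length 4
  Position 9 ('c'): repeat (last at 7), move window start to 8
  Position 9 ('c'): window [8,9] length 2
  Position 10 ('c'): repeat (last at 9), move window start to 10
  Position 10 ('c'): window [10,10] length 1
Longest substring with no repeats: "behfgc" with length 6

6


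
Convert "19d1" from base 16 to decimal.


Input: "19d1" in base 16
Positional expansion:
  Digit '1' (value 1) x 16^3 = 4096
  Digit '9' (value 9) x 16^2 = 2304
  Digit 'd' (value 13) x 16^1 = 208
  Digit '1' (value 1) x 16^0 = 1
Sum = 6609

6609


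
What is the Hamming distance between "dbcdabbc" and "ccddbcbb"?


Comparing "dbcdabbc" and "ccddbcbb" position by position:
  Position 0: 'd' vs 'c' => differ
  Position 1: 'b' vs 'c' => differ
  Position 2: 'c' vs 'd' => differ
  Position 3: 'd' vs 'd' => same
  Position 4: 'a' vs 'b' => differ
  Position 5: 'b' vs 'c' => differ
  Position 6: 'b' vs 'b' => same
  Position 7: 'c' vs 'b' => differ
Total differences (Hamming distance): 6

6


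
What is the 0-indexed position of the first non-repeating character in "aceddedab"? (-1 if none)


Input: aceddedab
Character frequencies:
  'a': 2
  'b': 1
  'c': 1
  'd': 3
  'e': 2
Scanning left to right for freq == 1:
  Position 0 ('a'): freq=2, skip
  Position 1 ('c'): unique! => answer = 1

1


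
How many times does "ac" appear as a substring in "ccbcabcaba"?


Searching for "ac" in "ccbcabcaba"
Scanning each position:
  Position 0: "cc" => no
  Position 1: "cb" => no
  Position 2: "bc" => no
  Position 3: "ca" => no
  Position 4: "ab" => no
  Position 5: "bc" => no
  Position 6: "ca" => no
  Position 7: "ab" => no
  Position 8: "ba" => no
Total occurrences: 0

0


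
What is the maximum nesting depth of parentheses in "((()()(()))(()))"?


Input: "((()()(()))(()))"
Tracking depth:
  Position 0 '(': depth becomes 1
  Position 1 '(': depth becomes 2
  Position 2 '(': depth becomes 3
  Position 3 ')': depth becomes 2
  Position 4 '(': depth becomes 3
  Position 5 ')': depth becomes 2
  Position 6 '(': depth becomes 3
  Position 7 '(': depth becomes 4
  Position 8 ')': depth becomes 3
  Position 9 ')': depth becomes 2
  Position 10 ')': depth becomes 1
  Position 11 '(': depth becomes 2
  Position 12 '(': depth becomes 3
  Position 13 ')': depth becomes 2
  Position 14 ')': depth becomes 1
  Position 15 ')': depth becomes 0
Maximum depth reached: 4

4


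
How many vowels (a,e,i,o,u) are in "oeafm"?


Input: oeafm
Checking each character:
  'o' at position 0: vowel (running total: 1)
  'e' at position 1: vowel (running total: 2)
  'a' at position 2: vowel (running total: 3)
  'f' at position 3: consonant
  'm' at position 4: consonant
Total vowels: 3

3


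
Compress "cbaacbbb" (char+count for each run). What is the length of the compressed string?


Input: cbaacbbb
Runs:
  'c' x 1 => "c1"
  'b' x 1 => "b1"
  'a' x 2 => "a2"
  'c' x 1 => "c1"
  'b' x 3 => "b3"
Compressed: "c1b1a2c1b3"
Compressed length: 10

10


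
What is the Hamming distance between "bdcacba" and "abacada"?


Comparing "bdcacba" and "abacada" position by position:
  Position 0: 'b' vs 'a' => differ
  Position 1: 'd' vs 'b' => differ
  Position 2: 'c' vs 'a' => differ
  Position 3: 'a' vs 'c' => differ
  Position 4: 'c' vs 'a' => differ
  Position 5: 'b' vs 'd' => differ
  Position 6: 'a' vs 'a' => same
Total differences (Hamming distance): 6

6


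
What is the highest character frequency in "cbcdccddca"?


Input: cbcdccddca
Character counts:
  'a': 1
  'b': 1
  'c': 5
  'd': 3
Maximum frequency: 5

5


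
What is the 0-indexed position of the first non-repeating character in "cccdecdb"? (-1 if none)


Input: cccdecdb
Character frequencies:
  'b': 1
  'c': 4
  'd': 2
  'e': 1
Scanning left to right for freq == 1:
  Position 0 ('c'): freq=4, skip
  Position 1 ('c'): freq=4, skip
  Position 2 ('c'): freq=4, skip
  Position 3 ('d'): freq=2, skip
  Position 4 ('e'): unique! => answer = 4

4


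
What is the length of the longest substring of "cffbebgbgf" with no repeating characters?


Input: "cffbebgbgf"
Sliding window (track last position of each char):
  Position 0 ('c'): window [0,0] length 1 -- new best
  Position 1 ('f'): window [0,1] length 2 -- new best
  Position 2 ('f'): repeat (last at 1), move window start to 2
  Position 2 ('f'): window [2,2] length 1
  Position 3 ('b'): window [2,3] length 2
  Position 4 ('e'): window [2,4] length 3 -- new best
  Position 5 ('b'): repeat (last at 3), move window start to 4
  Position 5 ('b'): window [4,5] length 2
  Position 6 ('g'): window [4,6] length 3
  Position 7 ('b'): repeat (last at 5), move window start to 6
  Position 7 ('b'): window [6,7] length 2
  Position 8 ('g'): repeat (last at 6), move window start to 7
  Position 8 ('g'): window [7,8] length 2
  Position 9 ('f'): window [7,9] length 3
Longest substring with no repeats: "fbe" with length 3

3


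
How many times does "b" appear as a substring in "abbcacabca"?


Searching for "b" in "abbcacabca"
Scanning each position:
  Position 0: "a" => no
  Position 1: "b" => MATCH
  Position 2: "b" => MATCH
  Position 3: "c" => no
  Position 4: "a" => no
  Position 5: "c" => no
  Position 6: "a" => no
  Position 7: "b" => MATCH
  Position 8: "c" => no
  Position 9: "a" => no
Total occurrences: 3

3


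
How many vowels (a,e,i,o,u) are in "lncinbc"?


Input: lncinbc
Checking each character:
  'l' at position 0: consonant
  'n' at position 1: consonant
  'c' at position 2: consonant
  'i' at position 3: vowel (running total: 1)
  'n' at position 4: consonant
  'b' at position 5: consonant
  'c' at position 6: consonant
Total vowels: 1

1


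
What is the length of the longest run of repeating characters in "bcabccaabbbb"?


Input: "bcabccaabbbb"
Scanning for longest run:
  Position 1 ('c'): new char, reset run to 1
  Position 2 ('a'): new char, reset run to 1
  Position 3 ('b'): new char, reset run to 1
  Position 4 ('c'): new char, reset run to 1
  Position 5 ('c'): continues run of 'c', length=2
  Position 6 ('a'): new char, reset run to 1
  Position 7 ('a'): continues run of 'a', length=2
  Position 8 ('b'): new char, reset run to 1
  Position 9 ('b'): continues run of 'b', length=2
  Position 10 ('b'): continues run of 'b', length=3
  Position 11 ('b'): continues run of 'b', length=4
Longest run: 'b' with length 4

4


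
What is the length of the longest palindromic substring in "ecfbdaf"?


Input: "ecfbdaf"
Checking substrings for palindromes:
  No multi-char palindromic substrings found
Longest palindromic substring: "e" with length 1

1


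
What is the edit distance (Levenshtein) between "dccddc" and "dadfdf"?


Computing edit distance: "dccddc" -> "dadfdf"
DP table:
           d    a    d    f    d    f
      0    1    2    3    4    5    6
  d   1    0    1    2    3    4    5
  c   2    1    1    2    3    4    5
  c   3    2    2    2    3    4    5
  d   4    3    3    2    3    3    4
  d   5    4    4    3    3    3    4
  c   6    5    5    4    4    4    4
Edit distance = dp[6][6] = 4

4


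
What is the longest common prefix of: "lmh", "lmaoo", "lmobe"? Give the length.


Words: lmh, lmaoo, lmobe
  Position 0: all 'l' => match
  Position 1: all 'm' => match
  Position 2: ('h', 'a', 'o') => mismatch, stop
LCP = "lm" (length 2)

2


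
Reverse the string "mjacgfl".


Input: mjacgfl
Reading characters right to left:
  Position 6: 'l'
  Position 5: 'f'
  Position 4: 'g'
  Position 3: 'c'
  Position 2: 'a'
  Position 1: 'j'
  Position 0: 'm'
Reversed: lfgcajm

lfgcajm


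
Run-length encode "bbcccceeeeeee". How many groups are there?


Input: bbcccceeeeeee
Scanning for consecutive runs:
  Group 1: 'b' x 2 (positions 0-1)
  Group 2: 'c' x 4 (positions 2-5)
  Group 3: 'e' x 7 (positions 6-12)
Total groups: 3

3


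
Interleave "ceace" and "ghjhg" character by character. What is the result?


Interleaving "ceace" and "ghjhg":
  Position 0: 'c' from first, 'g' from second => "cg"
  Position 1: 'e' from first, 'h' from second => "eh"
  Position 2: 'a' from first, 'j' from second => "aj"
  Position 3: 'c' from first, 'h' from second => "ch"
  Position 4: 'e' from first, 'g' from second => "eg"
Result: cgehajcheg

cgehajcheg


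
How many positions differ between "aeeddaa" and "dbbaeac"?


Comparing "aeeddaa" and "dbbaeac" position by position:
  Position 0: 'a' vs 'd' => DIFFER
  Position 1: 'e' vs 'b' => DIFFER
  Position 2: 'e' vs 'b' => DIFFER
  Position 3: 'd' vs 'a' => DIFFER
  Position 4: 'd' vs 'e' => DIFFER
  Position 5: 'a' vs 'a' => same
  Position 6: 'a' vs 'c' => DIFFER
Positions that differ: 6

6


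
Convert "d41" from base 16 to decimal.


Input: "d41" in base 16
Positional expansion:
  Digit 'd' (value 13) x 16^2 = 3328
  Digit '4' (value 4) x 16^1 = 64
  Digit '1' (value 1) x 16^0 = 1
Sum = 3393

3393


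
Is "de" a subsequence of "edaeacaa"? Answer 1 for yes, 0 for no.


Check if "de" is a subsequence of "edaeacaa"
Greedy scan:
  Position 0 ('e'): no match needed
  Position 1 ('d'): matches sub[0] = 'd'
  Position 2 ('a'): no match needed
  Position 3 ('e'): matches sub[1] = 'e'
  Position 4 ('a'): no match needed
  Position 5 ('c'): no match needed
  Position 6 ('a'): no match needed
  Position 7 ('a'): no match needed
All 2 characters matched => is a subsequence

1


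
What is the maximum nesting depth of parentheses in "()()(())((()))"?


Input: "()()(())((()))"
Tracking depth:
  Position 0 '(': depth becomes 1
  Position 1 ')': depth becomes 0
  Position 2 '(': depth becomes 1
  Position 3 ')': depth becomes 0
  Position 4 '(': depth becomes 1
  Position 5 '(': depth becomes 2
  Position 6 ')': depth becomes 1
  Position 7 ')': depth becomes 0
  Position 8 '(': depth becomes 1
  Position 9 '(': depth becomes 2
  Position 10 '(': depth becomes 3
  Position 11 ')': depth becomes 2
  Position 12 ')': depth becomes 1
  Position 13 ')': depth becomes 0
Maximum depth reached: 3

3


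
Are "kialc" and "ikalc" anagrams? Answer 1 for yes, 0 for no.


Strings: "kialc", "ikalc"
Sorted first:  acikl
Sorted second: acikl
Sorted forms match => anagrams

1


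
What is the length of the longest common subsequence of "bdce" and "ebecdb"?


LCS of "bdce" and "ebecdb"
DP table:
           e    b    e    c    d    b
      0    0    0    0    0    0    0
  b   0    0    1    1    1    1    1
  d   0    0    1    1    1    2    2
  c   0    0    1    1    2    2    2
  e   0    1    1    2    2    2    2
LCS length = dp[4][6] = 2

2


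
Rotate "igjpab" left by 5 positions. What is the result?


Input: "igjpab", rotate left by 5
First 5 characters: "igjpa"
Remaining characters: "b"
Concatenate remaining + first: "b" + "igjpa" = "bigjpa"

bigjpa


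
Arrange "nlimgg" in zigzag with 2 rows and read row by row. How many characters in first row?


Zigzag "nlimgg" into 2 rows:
Placing characters:
  'n' => row 0
  'l' => row 1
  'i' => row 0
  'm' => row 1
  'g' => row 0
  'g' => row 1
Rows:
  Row 0: "nig"
  Row 1: "lmg"
First row length: 3

3


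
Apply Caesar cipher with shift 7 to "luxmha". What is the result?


Caesar cipher: shift "luxmha" by 7
  'l' (pos 11) + 7 = pos 18 = 's'
  'u' (pos 20) + 7 = pos 1 = 'b'
  'x' (pos 23) + 7 = pos 4 = 'e'
  'm' (pos 12) + 7 = pos 19 = 't'
  'h' (pos 7) + 7 = pos 14 = 'o'
  'a' (pos 0) + 7 = pos 7 = 'h'
Result: sbetoh

sbetoh


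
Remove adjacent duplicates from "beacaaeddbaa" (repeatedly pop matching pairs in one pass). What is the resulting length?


Input: beacaaeddbaa
Stack-based adjacent duplicate removal:
  Read 'b': push. Stack: b
  Read 'e': push. Stack: be
  Read 'a': push. Stack: bea
  Read 'c': push. Stack: beac
  Read 'a': push. Stack: beaca
  Read 'a': matches stack top 'a' => pop. Stack: beac
  Read 'e': push. Stack: beace
  Read 'd': push. Stack: beaced
  Read 'd': matches stack top 'd' => pop. Stack: beace
  Read 'b': push. Stack: beaceb
  Read 'a': push. Stack: beaceba
  Read 'a': matches stack top 'a' => pop. Stack: beaceb
Final stack: "beaceb" (length 6)

6


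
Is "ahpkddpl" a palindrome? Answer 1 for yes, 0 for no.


Input: ahpkddpl
Reversed: lpddkpha
  Compare pos 0 ('a') with pos 7 ('l'): MISMATCH
  Compare pos 1 ('h') with pos 6 ('p'): MISMATCH
  Compare pos 2 ('p') with pos 5 ('d'): MISMATCH
  Compare pos 3 ('k') with pos 4 ('d'): MISMATCH
Result: not a palindrome

0


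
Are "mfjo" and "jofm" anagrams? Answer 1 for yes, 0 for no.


Strings: "mfjo", "jofm"
Sorted first:  fjmo
Sorted second: fjmo
Sorted forms match => anagrams

1


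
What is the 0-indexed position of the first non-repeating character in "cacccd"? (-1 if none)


Input: cacccd
Character frequencies:
  'a': 1
  'c': 4
  'd': 1
Scanning left to right for freq == 1:
  Position 0 ('c'): freq=4, skip
  Position 1 ('a'): unique! => answer = 1

1


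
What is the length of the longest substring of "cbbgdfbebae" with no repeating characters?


Input: "cbbgdfbebae"
Sliding window (track last position of each char):
  Position 0 ('c'): window [0,0] length 1 -- new best
  Position 1 ('b'): window [0,1] length 2 -- new best
  Position 2 ('b'): repeat (last at 1), move window start to 2
  Position 2 ('b'): window [2,2] length 1
  Position 3 ('g'): window [2,3] length 2
  Position 4 ('d'): window [2,4] length 3 -- new best
  Position 5 ('f'): window [2,5] length 4 -- new best
  Position 6 ('b'): repeat (last at 2), move window start to 3
  Position 6 ('b'): window [3,6] length 4
  Position 7 ('e'): window [3,7] length 5 -- new best
  Position 8 ('b'): repeat (last at 6), move window start to 7
  Position 8 ('b'): window [7,8] length 2
  Position 9 ('a'): window [7,9] length 3
  Position 10 ('e'): repeat (last at 7), move window start to 8
  Position 10 ('e'): window [8,10] length 3
Longest substring with no repeats: "gdfbe" with length 5

5


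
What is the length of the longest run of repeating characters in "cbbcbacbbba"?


Input: "cbbcbacbbba"
Scanning for longest run:
  Position 1 ('b'): new char, reset run to 1
  Position 2 ('b'): continues run of 'b', length=2
  Position 3 ('c'): new char, reset run to 1
  Position 4 ('b'): new char, reset run to 1
  Position 5 ('a'): new char, reset run to 1
  Position 6 ('c'): new char, reset run to 1
  Position 7 ('b'): new char, reset run to 1
  Position 8 ('b'): continues run of 'b', length=2
  Position 9 ('b'): continues run of 'b', length=3
  Position 10 ('a'): new char, reset run to 1
Longest run: 'b' with length 3

3


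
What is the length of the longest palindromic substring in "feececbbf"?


Input: "feececbbf"
Checking substrings for palindromes:
  [2:5] "ece" (len 3) => palindrome
  [3:6] "cec" (len 3) => palindrome
  [1:3] "ee" (len 2) => palindrome
  [6:8] "bb" (len 2) => palindrome
Longest palindromic substring: "ece" with length 3

3


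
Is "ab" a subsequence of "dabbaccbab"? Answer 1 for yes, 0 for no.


Check if "ab" is a subsequence of "dabbaccbab"
Greedy scan:
  Position 0 ('d'): no match needed
  Position 1 ('a'): matches sub[0] = 'a'
  Position 2 ('b'): matches sub[1] = 'b'
  Position 3 ('b'): no match needed
  Position 4 ('a'): no match needed
  Position 5 ('c'): no match needed
  Position 6 ('c'): no match needed
  Position 7 ('b'): no match needed
  Position 8 ('a'): no match needed
  Position 9 ('b'): no match needed
All 2 characters matched => is a subsequence

1


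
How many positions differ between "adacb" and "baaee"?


Comparing "adacb" and "baaee" position by position:
  Position 0: 'a' vs 'b' => DIFFER
  Position 1: 'd' vs 'a' => DIFFER
  Position 2: 'a' vs 'a' => same
  Position 3: 'c' vs 'e' => DIFFER
  Position 4: 'b' vs 'e' => DIFFER
Positions that differ: 4

4


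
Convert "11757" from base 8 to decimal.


Input: "11757" in base 8
Positional expansion:
  Digit '1' (value 1) x 8^4 = 4096
  Digit '1' (value 1) x 8^3 = 512
  Digit '7' (value 7) x 8^2 = 448
  Digit '5' (value 5) x 8^1 = 40
  Digit '7' (value 7) x 8^0 = 7
Sum = 5103

5103


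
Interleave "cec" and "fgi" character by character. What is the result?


Interleaving "cec" and "fgi":
  Position 0: 'c' from first, 'f' from second => "cf"
  Position 1: 'e' from first, 'g' from second => "eg"
  Position 2: 'c' from first, 'i' from second => "ci"
Result: cfegci

cfegci


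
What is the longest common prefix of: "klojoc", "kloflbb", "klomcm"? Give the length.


Words: klojoc, kloflbb, klomcm
  Position 0: all 'k' => match
  Position 1: all 'l' => match
  Position 2: all 'o' => match
  Position 3: ('j', 'f', 'm') => mismatch, stop
LCP = "klo" (length 3)

3


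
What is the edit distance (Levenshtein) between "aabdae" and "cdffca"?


Computing edit distance: "aabdae" -> "cdffca"
DP table:
           c    d    f    f    c    a
      0    1    2    3    4    5    6
  a   1    1    2    3    4    5    5
  a   2    2    2    3    4    5    5
  b   3    3    3    3    4    5    6
  d   4    4    3    4    4    5    6
  a   5    5    4    4    5    5    5
  e   6    6    5    5    5    6    6
Edit distance = dp[6][6] = 6

6


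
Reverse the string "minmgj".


Input: minmgj
Reading characters right to left:
  Position 5: 'j'
  Position 4: 'g'
  Position 3: 'm'
  Position 2: 'n'
  Position 1: 'i'
  Position 0: 'm'
Reversed: jgmnim

jgmnim


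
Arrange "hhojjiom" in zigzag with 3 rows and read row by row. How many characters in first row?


Zigzag "hhojjiom" into 3 rows:
Placing characters:
  'h' => row 0
  'h' => row 1
  'o' => row 2
  'j' => row 1
  'j' => row 0
  'i' => row 1
  'o' => row 2
  'm' => row 1
Rows:
  Row 0: "hj"
  Row 1: "hjim"
  Row 2: "oo"
First row length: 2

2


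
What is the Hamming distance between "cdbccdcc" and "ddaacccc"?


Comparing "cdbccdcc" and "ddaacccc" position by position:
  Position 0: 'c' vs 'd' => differ
  Position 1: 'd' vs 'd' => same
  Position 2: 'b' vs 'a' => differ
  Position 3: 'c' vs 'a' => differ
  Position 4: 'c' vs 'c' => same
  Position 5: 'd' vs 'c' => differ
  Position 6: 'c' vs 'c' => same
  Position 7: 'c' vs 'c' => same
Total differences (Hamming distance): 4

4


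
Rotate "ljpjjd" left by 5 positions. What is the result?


Input: "ljpjjd", rotate left by 5
First 5 characters: "ljpjj"
Remaining characters: "d"
Concatenate remaining + first: "d" + "ljpjj" = "dljpjj"

dljpjj


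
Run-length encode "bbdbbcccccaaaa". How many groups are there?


Input: bbdbbcccccaaaa
Scanning for consecutive runs:
  Group 1: 'b' x 2 (positions 0-1)
  Group 2: 'd' x 1 (positions 2-2)
  Group 3: 'b' x 2 (positions 3-4)
  Group 4: 'c' x 5 (positions 5-9)
  Group 5: 'a' x 4 (positions 10-13)
Total groups: 5

5


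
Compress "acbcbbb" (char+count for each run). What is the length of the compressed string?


Input: acbcbbb
Runs:
  'a' x 1 => "a1"
  'c' x 1 => "c1"
  'b' x 1 => "b1"
  'c' x 1 => "c1"
  'b' x 3 => "b3"
Compressed: "a1c1b1c1b3"
Compressed length: 10

10


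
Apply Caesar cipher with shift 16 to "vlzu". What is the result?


Caesar cipher: shift "vlzu" by 16
  'v' (pos 21) + 16 = pos 11 = 'l'
  'l' (pos 11) + 16 = pos 1 = 'b'
  'z' (pos 25) + 16 = pos 15 = 'p'
  'u' (pos 20) + 16 = pos 10 = 'k'
Result: lbpk

lbpk


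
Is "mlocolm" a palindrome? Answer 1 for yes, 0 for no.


Input: mlocolm
Reversed: mlocolm
  Compare pos 0 ('m') with pos 6 ('m'): match
  Compare pos 1 ('l') with pos 5 ('l'): match
  Compare pos 2 ('o') with pos 4 ('o'): match
Result: palindrome

1


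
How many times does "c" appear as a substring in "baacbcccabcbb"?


Searching for "c" in "baacbcccabcbb"
Scanning each position:
  Position 0: "b" => no
  Position 1: "a" => no
  Position 2: "a" => no
  Position 3: "c" => MATCH
  Position 4: "b" => no
  Position 5: "c" => MATCH
  Position 6: "c" => MATCH
  Position 7: "c" => MATCH
  Position 8: "a" => no
  Position 9: "b" => no
  Position 10: "c" => MATCH
  Position 11: "b" => no
  Position 12: "b" => no
Total occurrences: 5

5


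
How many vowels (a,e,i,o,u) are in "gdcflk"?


Input: gdcflk
Checking each character:
  'g' at position 0: consonant
  'd' at position 1: consonant
  'c' at position 2: consonant
  'f' at position 3: consonant
  'l' at position 4: consonant
  'k' at position 5: consonant
Total vowels: 0

0


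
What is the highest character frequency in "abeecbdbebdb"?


Input: abeecbdbebdb
Character counts:
  'a': 1
  'b': 5
  'c': 1
  'd': 2
  'e': 3
Maximum frequency: 5

5


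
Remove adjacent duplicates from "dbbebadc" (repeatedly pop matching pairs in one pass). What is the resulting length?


Input: dbbebadc
Stack-based adjacent duplicate removal:
  Read 'd': push. Stack: d
  Read 'b': push. Stack: db
  Read 'b': matches stack top 'b' => pop. Stack: d
  Read 'e': push. Stack: de
  Read 'b': push. Stack: deb
  Read 'a': push. Stack: deba
  Read 'd': push. Stack: debad
  Read 'c': push. Stack: debadc
Final stack: "debadc" (length 6)

6


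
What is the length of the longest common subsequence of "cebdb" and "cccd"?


LCS of "cebdb" and "cccd"
DP table:
           c    c    c    d
      0    0    0    0    0
  c   0    1    1    1    1
  e   0    1    1    1    1
  b   0    1    1    1    1
  d   0    1    1    1    2
  b   0    1    1    1    2
LCS length = dp[5][4] = 2

2


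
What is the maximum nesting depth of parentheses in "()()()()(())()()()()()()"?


Input: "()()()()(())()()()()()()"
Tracking depth:
  Position 0 '(': depth becomes 1
  Position 1 ')': depth becomes 0
  Position 2 '(': depth becomes 1
  Position 3 ')': depth becomes 0
  Position 4 '(': depth becomes 1
  Position 5 ')': depth becomes 0
  Position 6 '(': depth becomes 1
  Position 7 ')': depth becomes 0
  Position 8 '(': depth becomes 1
  Position 9 '(': depth becomes 2
  Position 10 ')': depth becomes 1
  Position 11 ')': depth becomes 0
  Position 12 '(': depth becomes 1
  Position 13 ')': depth becomes 0
  Position 14 '(': depth becomes 1
  Position 15 ')': depth becomes 0
  Position 16 '(': depth becomes 1
  Position 17 ')': depth becomes 0
  Position 18 '(': depth becomes 1
  Position 19 ')': depth becomes 0
  Position 20 '(': depth becomes 1
  Position 21 ')': depth becomes 0
  Position 22 '(': depth becomes 1
  Position 23 ')': depth becomes 0
Maximum depth reached: 2

2


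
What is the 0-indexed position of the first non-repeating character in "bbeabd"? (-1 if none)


Input: bbeabd
Character frequencies:
  'a': 1
  'b': 3
  'd': 1
  'e': 1
Scanning left to right for freq == 1:
  Position 0 ('b'): freq=3, skip
  Position 1 ('b'): freq=3, skip
  Position 2 ('e'): unique! => answer = 2

2


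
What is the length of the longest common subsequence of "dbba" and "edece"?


LCS of "dbba" and "edece"
DP table:
           e    d    e    c    e
      0    0    0    0    0    0
  d   0    0    1    1    1    1
  b   0    0    1    1    1    1
  b   0    0    1    1    1    1
  a   0    0    1    1    1    1
LCS length = dp[4][5] = 1

1


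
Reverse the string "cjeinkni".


Input: cjeinkni
Reading characters right to left:
  Position 7: 'i'
  Position 6: 'n'
  Position 5: 'k'
  Position 4: 'n'
  Position 3: 'i'
  Position 2: 'e'
  Position 1: 'j'
  Position 0: 'c'
Reversed: inkniejc

inkniejc


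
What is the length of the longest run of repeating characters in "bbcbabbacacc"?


Input: "bbcbabbacacc"
Scanning for longest run:
  Position 1 ('b'): continues run of 'b', length=2
  Position 2 ('c'): new char, reset run to 1
  Position 3 ('b'): new char, reset run to 1
  Position 4 ('a'): new char, reset run to 1
  Position 5 ('b'): new char, reset run to 1
  Position 6 ('b'): continues run of 'b', length=2
  Position 7 ('a'): new char, reset run to 1
  Position 8 ('c'): new char, reset run to 1
  Position 9 ('a'): new char, reset run to 1
  Position 10 ('c'): new char, reset run to 1
  Position 11 ('c'): continues run of 'c', length=2
Longest run: 'b' with length 2

2


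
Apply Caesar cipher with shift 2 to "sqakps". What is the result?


Caesar cipher: shift "sqakps" by 2
  's' (pos 18) + 2 = pos 20 = 'u'
  'q' (pos 16) + 2 = pos 18 = 's'
  'a' (pos 0) + 2 = pos 2 = 'c'
  'k' (pos 10) + 2 = pos 12 = 'm'
  'p' (pos 15) + 2 = pos 17 = 'r'
  's' (pos 18) + 2 = pos 20 = 'u'
Result: uscmru

uscmru


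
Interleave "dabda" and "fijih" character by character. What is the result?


Interleaving "dabda" and "fijih":
  Position 0: 'd' from first, 'f' from second => "df"
  Position 1: 'a' from first, 'i' from second => "ai"
  Position 2: 'b' from first, 'j' from second => "bj"
  Position 3: 'd' from first, 'i' from second => "di"
  Position 4: 'a' from first, 'h' from second => "ah"
Result: dfaibjdiah

dfaibjdiah


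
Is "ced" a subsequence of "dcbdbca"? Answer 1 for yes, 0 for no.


Check if "ced" is a subsequence of "dcbdbca"
Greedy scan:
  Position 0 ('d'): no match needed
  Position 1 ('c'): matches sub[0] = 'c'
  Position 2 ('b'): no match needed
  Position 3 ('d'): no match needed
  Position 4 ('b'): no match needed
  Position 5 ('c'): no match needed
  Position 6 ('a'): no match needed
Only matched 1/3 characters => not a subsequence

0


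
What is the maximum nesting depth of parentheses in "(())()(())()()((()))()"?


Input: "(())()(())()()((()))()"
Tracking depth:
  Position 0 '(': depth becomes 1
  Position 1 '(': depth becomes 2
  Position 2 ')': depth becomes 1
  Position 3 ')': depth becomes 0
  Position 4 '(': depth becomes 1
  Position 5 ')': depth becomes 0
  Position 6 '(': depth becomes 1
  Position 7 '(': depth becomes 2
  Position 8 ')': depth becomes 1
  Position 9 ')': depth becomes 0
  Position 10 '(': depth becomes 1
  Position 11 ')': depth becomes 0
  Position 12 '(': depth becomes 1
  Position 13 ')': depth becomes 0
  Position 14 '(': depth becomes 1
  Position 15 '(': depth becomes 2
  Position 16 '(': depth becomes 3
  Position 17 ')': depth becomes 2
  Position 18 ')': depth becomes 1
  Position 19 ')': depth becomes 0
  Position 20 '(': depth becomes 1
  Position 21 ')': depth becomes 0
Maximum depth reached: 3

3


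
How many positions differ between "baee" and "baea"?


Comparing "baee" and "baea" position by position:
  Position 0: 'b' vs 'b' => same
  Position 1: 'a' vs 'a' => same
  Position 2: 'e' vs 'e' => same
  Position 3: 'e' vs 'a' => DIFFER
Positions that differ: 1

1


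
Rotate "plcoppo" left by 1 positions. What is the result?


Input: "plcoppo", rotate left by 1
First 1 characters: "p"
Remaining characters: "lcoppo"
Concatenate remaining + first: "lcoppo" + "p" = "lcoppop"

lcoppop


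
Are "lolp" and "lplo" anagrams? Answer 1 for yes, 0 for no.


Strings: "lolp", "lplo"
Sorted first:  llop
Sorted second: llop
Sorted forms match => anagrams

1


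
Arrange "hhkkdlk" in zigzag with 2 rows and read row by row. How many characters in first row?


Zigzag "hhkkdlk" into 2 rows:
Placing characters:
  'h' => row 0
  'h' => row 1
  'k' => row 0
  'k' => row 1
  'd' => row 0
  'l' => row 1
  'k' => row 0
Rows:
  Row 0: "hkdk"
  Row 1: "hkl"
First row length: 4

4


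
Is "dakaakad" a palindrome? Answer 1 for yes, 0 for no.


Input: dakaakad
Reversed: dakaakad
  Compare pos 0 ('d') with pos 7 ('d'): match
  Compare pos 1 ('a') with pos 6 ('a'): match
  Compare pos 2 ('k') with pos 5 ('k'): match
  Compare pos 3 ('a') with pos 4 ('a'): match
Result: palindrome

1


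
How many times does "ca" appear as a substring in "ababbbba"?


Searching for "ca" in "ababbbba"
Scanning each position:
  Position 0: "ab" => no
  Position 1: "ba" => no
  Position 2: "ab" => no
  Position 3: "bb" => no
  Position 4: "bb" => no
  Position 5: "bb" => no
  Position 6: "ba" => no
Total occurrences: 0

0


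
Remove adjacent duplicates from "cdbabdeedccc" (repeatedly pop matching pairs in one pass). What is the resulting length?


Input: cdbabdeedccc
Stack-based adjacent duplicate removal:
  Read 'c': push. Stack: c
  Read 'd': push. Stack: cd
  Read 'b': push. Stack: cdb
  Read 'a': push. Stack: cdba
  Read 'b': push. Stack: cdbab
  Read 'd': push. Stack: cdbabd
  Read 'e': push. Stack: cdbabde
  Read 'e': matches stack top 'e' => pop. Stack: cdbabd
  Read 'd': matches stack top 'd' => pop. Stack: cdbab
  Read 'c': push. Stack: cdbabc
  Read 'c': matches stack top 'c' => pop. Stack: cdbab
  Read 'c': push. Stack: cdbabc
Final stack: "cdbabc" (length 6)

6


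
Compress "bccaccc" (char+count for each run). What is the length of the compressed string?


Input: bccaccc
Runs:
  'b' x 1 => "b1"
  'c' x 2 => "c2"
  'a' x 1 => "a1"
  'c' x 3 => "c3"
Compressed: "b1c2a1c3"
Compressed length: 8

8


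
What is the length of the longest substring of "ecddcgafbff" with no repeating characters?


Input: "ecddcgafbff"
Sliding window (track last position of each char):
  Position 0 ('e'): window [0,0] length 1 -- new best
  Position 1 ('c'): window [0,1] length 2 -- new best
  Position 2 ('d'): window [0,2] length 3 -- new best
  Position 3 ('d'): repeat (last at 2), move window start to 3
  Position 3 ('d'): window [3,3] length 1
  Position 4 ('c'): window [3,4] length 2
  Position 5 ('g'): window [3,5] length 3
  Position 6 ('a'): window [3,6] length 4 -- new best
  Position 7 ('f'): window [3,7] length 5 -- new best
  Position 8 ('b'): window [3,8] length 6 -- new best
  Position 9 ('f'): repeat (last at 7), move window start to 8
  Position 9 ('f'): window [8,9] length 2
  Position 10 ('f'): repeat (last at 9), move window start to 10
  Position 10 ('f'): window [10,10] length 1
Longest substring with no repeats: "dcgafb" with length 6

6


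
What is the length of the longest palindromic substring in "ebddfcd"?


Input: "ebddfcd"
Checking substrings for palindromes:
  [2:4] "dd" (len 2) => palindrome
Longest palindromic substring: "dd" with length 2

2


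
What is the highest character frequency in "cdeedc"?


Input: cdeedc
Character counts:
  'c': 2
  'd': 2
  'e': 2
Maximum frequency: 2

2


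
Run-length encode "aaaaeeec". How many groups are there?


Input: aaaaeeec
Scanning for consecutive runs:
  Group 1: 'a' x 4 (positions 0-3)
  Group 2: 'e' x 3 (positions 4-6)
  Group 3: 'c' x 1 (positions 7-7)
Total groups: 3

3


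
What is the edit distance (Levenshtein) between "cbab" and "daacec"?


Computing edit distance: "cbab" -> "daacec"
DP table:
           d    a    a    c    e    c
      0    1    2    3    4    5    6
  c   1    1    2    3    3    4    5
  b   2    2    2    3    4    4    5
  a   3    3    2    2    3    4    5
  b   4    4    3    3    3    4    5
Edit distance = dp[4][6] = 5

5


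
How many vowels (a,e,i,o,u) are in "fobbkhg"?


Input: fobbkhg
Checking each character:
  'f' at position 0: consonant
  'o' at position 1: vowel (running total: 1)
  'b' at position 2: consonant
  'b' at position 3: consonant
  'k' at position 4: consonant
  'h' at position 5: consonant
  'g' at position 6: consonant
Total vowels: 1

1


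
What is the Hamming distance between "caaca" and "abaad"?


Comparing "caaca" and "abaad" position by position:
  Position 0: 'c' vs 'a' => differ
  Position 1: 'a' vs 'b' => differ
  Position 2: 'a' vs 'a' => same
  Position 3: 'c' vs 'a' => differ
  Position 4: 'a' vs 'd' => differ
Total differences (Hamming distance): 4

4


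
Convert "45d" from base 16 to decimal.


Input: "45d" in base 16
Positional expansion:
  Digit '4' (value 4) x 16^2 = 1024
  Digit '5' (value 5) x 16^1 = 80
  Digit 'd' (value 13) x 16^0 = 13
Sum = 1117

1117


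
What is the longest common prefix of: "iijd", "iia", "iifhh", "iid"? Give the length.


Words: iijd, iia, iifhh, iid
  Position 0: all 'i' => match
  Position 1: all 'i' => match
  Position 2: ('j', 'a', 'f', 'd') => mismatch, stop
LCP = "ii" (length 2)

2


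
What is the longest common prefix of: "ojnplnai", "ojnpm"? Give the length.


Words: ojnplnai, ojnpm
  Position 0: all 'o' => match
  Position 1: all 'j' => match
  Position 2: all 'n' => match
  Position 3: all 'p' => match
  Position 4: ('l', 'm') => mismatch, stop
LCP = "ojnp" (length 4)

4


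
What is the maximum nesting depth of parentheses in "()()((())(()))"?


Input: "()()((())(()))"
Tracking depth:
  Position 0 '(': depth becomes 1
  Position 1 ')': depth becomes 0
  Position 2 '(': depth becomes 1
  Position 3 ')': depth becomes 0
  Position 4 '(': depth becomes 1
  Position 5 '(': depth becomes 2
  Position 6 '(': depth becomes 3
  Position 7 ')': depth becomes 2
  Position 8 ')': depth becomes 1
  Position 9 '(': depth becomes 2
  Position 10 '(': depth becomes 3
  Position 11 ')': depth becomes 2
  Position 12 ')': depth becomes 1
  Position 13 ')': depth becomes 0
Maximum depth reached: 3

3


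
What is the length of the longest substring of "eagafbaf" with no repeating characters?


Input: "eagafbaf"
Sliding window (track last position of each char):
  Position 0 ('e'): window [0,0] length 1 -- new best
  Position 1 ('a'): window [0,1] length 2 -- new best
  Position 2 ('g'): window [0,2] length 3 -- new best
  Position 3 ('a'): repeat (last at 1), move window start to 2
  Position 3 ('a'): window [2,3] length 2
  Position 4 ('f'): window [2,4] length 3
  Position 5 ('b'): window [2,5] length 4 -- new best
  Position 6 ('a'): repeat (last at 3), move window start to 4
  Position 6 ('a'): window [4,6] length 3
  Position 7 ('f'): repeat (last at 4), move window start to 5
  Position 7 ('f'): window [5,7] length 3
Longest substring with no repeats: "gafb" with length 4

4


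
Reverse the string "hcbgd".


Input: hcbgd
Reading characters right to left:
  Position 4: 'd'
  Position 3: 'g'
  Position 2: 'b'
  Position 1: 'c'
  Position 0: 'h'
Reversed: dgbch

dgbch


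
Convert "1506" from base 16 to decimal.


Input: "1506" in base 16
Positional expansion:
  Digit '1' (value 1) x 16^3 = 4096
  Digit '5' (value 5) x 16^2 = 1280
  Digit '0' (value 0) x 16^1 = 0
  Digit '6' (value 6) x 16^0 = 6
Sum = 5382

5382


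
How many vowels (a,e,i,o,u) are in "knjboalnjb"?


Input: knjboalnjb
Checking each character:
  'k' at position 0: consonant
  'n' at position 1: consonant
  'j' at position 2: consonant
  'b' at position 3: consonant
  'o' at position 4: vowel (running total: 1)
  'a' at position 5: vowel (running total: 2)
  'l' at position 6: consonant
  'n' at position 7: consonant
  'j' at position 8: consonant
  'b' at position 9: consonant
Total vowels: 2

2


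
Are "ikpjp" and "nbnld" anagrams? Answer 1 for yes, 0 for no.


Strings: "ikpjp", "nbnld"
Sorted first:  ijkpp
Sorted second: bdlnn
Differ at position 0: 'i' vs 'b' => not anagrams

0


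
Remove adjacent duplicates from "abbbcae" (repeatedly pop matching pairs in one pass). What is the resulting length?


Input: abbbcae
Stack-based adjacent duplicate removal:
  Read 'a': push. Stack: a
  Read 'b': push. Stack: ab
  Read 'b': matches stack top 'b' => pop. Stack: a
  Read 'b': push. Stack: ab
  Read 'c': push. Stack: abc
  Read 'a': push. Stack: abca
  Read 'e': push. Stack: abcae
Final stack: "abcae" (length 5)

5


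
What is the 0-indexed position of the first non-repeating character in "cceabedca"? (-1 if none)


Input: cceabedca
Character frequencies:
  'a': 2
  'b': 1
  'c': 3
  'd': 1
  'e': 2
Scanning left to right for freq == 1:
  Position 0 ('c'): freq=3, skip
  Position 1 ('c'): freq=3, skip
  Position 2 ('e'): freq=2, skip
  Position 3 ('a'): freq=2, skip
  Position 4 ('b'): unique! => answer = 4

4
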